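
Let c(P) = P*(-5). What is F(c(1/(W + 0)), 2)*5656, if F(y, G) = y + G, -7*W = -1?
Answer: -186648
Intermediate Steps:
W = 1/7 (W = -1/7*(-1) = 1/7 ≈ 0.14286)
c(P) = -5*P
F(y, G) = G + y
F(c(1/(W + 0)), 2)*5656 = (2 - 5/(1/7 + 0))*5656 = (2 - 5/1/7)*5656 = (2 - 5*7)*5656 = (2 - 35)*5656 = -33*5656 = -186648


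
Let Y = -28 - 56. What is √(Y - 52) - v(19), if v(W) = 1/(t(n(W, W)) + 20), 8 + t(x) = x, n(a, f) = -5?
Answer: -⅐ + 2*I*√34 ≈ -0.14286 + 11.662*I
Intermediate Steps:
Y = -84
t(x) = -8 + x
v(W) = ⅐ (v(W) = 1/((-8 - 5) + 20) = 1/(-13 + 20) = 1/7 = ⅐)
√(Y - 52) - v(19) = √(-84 - 52) - 1*⅐ = √(-136) - ⅐ = 2*I*√34 - ⅐ = -⅐ + 2*I*√34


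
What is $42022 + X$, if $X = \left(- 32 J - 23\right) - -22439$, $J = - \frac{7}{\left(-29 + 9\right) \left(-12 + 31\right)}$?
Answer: $\frac{6121554}{95} \approx 64437.0$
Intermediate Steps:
$J = \frac{7}{380}$ ($J = - \frac{7}{\left(-20\right) 19} = - \frac{7}{-380} = \left(-7\right) \left(- \frac{1}{380}\right) = \frac{7}{380} \approx 0.018421$)
$X = \frac{2129464}{95}$ ($X = \left(\left(-32\right) \frac{7}{380} - 23\right) - -22439 = \left(- \frac{56}{95} - 23\right) + 22439 = - \frac{2241}{95} + 22439 = \frac{2129464}{95} \approx 22415.0$)
$42022 + X = 42022 + \frac{2129464}{95} = \frac{6121554}{95}$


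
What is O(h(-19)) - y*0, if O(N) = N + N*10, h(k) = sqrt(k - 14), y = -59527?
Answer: 11*I*sqrt(33) ≈ 63.19*I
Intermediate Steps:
h(k) = sqrt(-14 + k)
O(N) = 11*N (O(N) = N + 10*N = 11*N)
O(h(-19)) - y*0 = 11*sqrt(-14 - 19) - (-59527)*0 = 11*sqrt(-33) - 1*0 = 11*(I*sqrt(33)) + 0 = 11*I*sqrt(33) + 0 = 11*I*sqrt(33)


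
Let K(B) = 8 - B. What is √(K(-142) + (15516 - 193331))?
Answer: I*√177665 ≈ 421.5*I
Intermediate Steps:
√(K(-142) + (15516 - 193331)) = √((8 - 1*(-142)) + (15516 - 193331)) = √((8 + 142) - 177815) = √(150 - 177815) = √(-177665) = I*√177665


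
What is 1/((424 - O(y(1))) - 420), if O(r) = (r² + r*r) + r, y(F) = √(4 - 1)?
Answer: -2 + √3 ≈ -0.26795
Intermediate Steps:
y(F) = √3
O(r) = r + 2*r² (O(r) = (r² + r²) + r = 2*r² + r = r + 2*r²)
1/((424 - O(y(1))) - 420) = 1/((424 - √3*(1 + 2*√3)) - 420) = 1/(4 - √3*(1 + 2*√3))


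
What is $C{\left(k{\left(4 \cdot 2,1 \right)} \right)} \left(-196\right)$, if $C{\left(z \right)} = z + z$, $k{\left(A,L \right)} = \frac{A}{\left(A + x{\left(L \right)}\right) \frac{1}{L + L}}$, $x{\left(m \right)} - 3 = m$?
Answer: $- \frac{1568}{3} \approx -522.67$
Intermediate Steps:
$x{\left(m \right)} = 3 + m$
$k{\left(A,L \right)} = \frac{2 A L}{3 + A + L}$ ($k{\left(A,L \right)} = \frac{A}{\left(A + \left(3 + L\right)\right) \frac{1}{L + L}} = \frac{A}{\left(3 + A + L\right) \frac{1}{2 L}} = \frac{A}{\frac{1}{2} \frac{1}{L} \left(3 + A + L\right)} = A \frac{2 L}{3 + A + L} = \frac{2 A L}{3 + A + L}$)
$C{\left(z \right)} = 2 z$
$C{\left(k{\left(4 \cdot 2,1 \right)} \right)} \left(-196\right) = 2 \cdot 2 \cdot 4 \cdot 2 \cdot 1 \frac{1}{3 + 4 \cdot 2 + 1} \left(-196\right) = 2 \cdot 2 \cdot 8 \cdot 1 \frac{1}{3 + 8 + 1} \left(-196\right) = 2 \cdot 2 \cdot 8 \cdot 1 \cdot \frac{1}{12} \left(-196\right) = 2 \cdot \frac{4}{3} \left(-196\right) = \frac{8}{3} \left(-196\right) = - \frac{1568}{3}$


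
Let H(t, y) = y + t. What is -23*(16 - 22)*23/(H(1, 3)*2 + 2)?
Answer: 1587/5 ≈ 317.40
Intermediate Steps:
H(t, y) = t + y
-23*(16 - 22)*23/(H(1, 3)*2 + 2) = -23*(16 - 22)*23/((1 + 3)*2 + 2) = -23*(-6*23)/(4*2 + 2) = -(-3174)/(8 + 2) = -(-3174)/10 = -23*(-69/5) = 1587/5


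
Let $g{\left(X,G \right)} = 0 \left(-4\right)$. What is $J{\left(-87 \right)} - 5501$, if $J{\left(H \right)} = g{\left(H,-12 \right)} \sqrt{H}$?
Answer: $-5501$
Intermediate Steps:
$g{\left(X,G \right)} = 0$
$J{\left(H \right)} = 0$ ($J{\left(H \right)} = 0 \sqrt{H} = 0$)
$J{\left(-87 \right)} - 5501 = 0 - 5501 = -5501$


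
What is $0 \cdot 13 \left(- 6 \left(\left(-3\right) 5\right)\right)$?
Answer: $0$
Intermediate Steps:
$0 \cdot 13 \left(- 6 \left(\left(-3\right) 5\right)\right) = 0 \left(\left(-6\right) \left(-15\right)\right) = 0 \cdot 90 = 0$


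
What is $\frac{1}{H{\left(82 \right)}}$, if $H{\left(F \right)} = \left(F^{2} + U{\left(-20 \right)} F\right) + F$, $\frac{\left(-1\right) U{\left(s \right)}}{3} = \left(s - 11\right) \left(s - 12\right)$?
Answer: $- \frac{1}{237226} \approx -4.2154 \cdot 10^{-6}$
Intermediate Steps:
$U{\left(s \right)} = - 3 \left(-12 + s\right) \left(-11 + s\right)$ ($U{\left(s \right)} = - 3 \left(s - 11\right) \left(s - 12\right) = - 3 \left(-11 + s\right) \left(-12 + s\right) = - 3 \left(-12 + s\right) \left(-11 + s\right)$)
$H{\left(F \right)} = F^{2} - 2975 F$ ($H{\left(F \right)} = \left(F^{2} + \left(-396 - 3 \left(-20\right)^{2} + 69 \left(-20\right)\right) F\right) + F = \left(F^{2} + \left(-396 - 1200 - 1380\right) F\right) + F = \left(F^{2} - 2976 F\right) + F = F^{2} - 2975 F$)
$\frac{1}{H{\left(82 \right)}} = \frac{1}{82 \left(-2975 + 82\right)} = \frac{1}{82 \left(-2893\right)} = \frac{1}{-237226} = - \frac{1}{237226}$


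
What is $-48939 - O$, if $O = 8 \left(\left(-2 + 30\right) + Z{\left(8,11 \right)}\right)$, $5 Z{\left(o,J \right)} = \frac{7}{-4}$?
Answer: $- \frac{245801}{5} \approx -49160.0$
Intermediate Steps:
$Z{\left(o,J \right)} = - \frac{7}{20}$ ($Z{\left(o,J \right)} = \frac{7 \frac{1}{-4}}{5} = \frac{7 \left(- \frac{1}{4}\right)}{5} = \frac{1}{5} \left(- \frac{7}{4}\right) = - \frac{7}{20}$)
$O = \frac{1106}{5}$ ($O = 8 \left(\left(-2 + 30\right) - \frac{7}{20}\right) = 8 \left(28 - \frac{7}{20}\right) = 8 \cdot \frac{553}{20} = \frac{1106}{5} \approx 221.2$)
$-48939 - O = -48939 - \frac{1106}{5} = - \frac{245801}{5}$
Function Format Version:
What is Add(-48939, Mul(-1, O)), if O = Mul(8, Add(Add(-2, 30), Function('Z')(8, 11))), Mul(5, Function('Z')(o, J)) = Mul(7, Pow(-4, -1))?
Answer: Rational(-245801, 5) ≈ -49160.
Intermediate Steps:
Function('Z')(o, J) = Rational(-7, 20) (Function('Z')(o, J) = Mul(Rational(1, 5), Mul(7, Pow(-4, -1))) = Mul(Rational(1, 5), Mul(7, Rational(-1, 4))) = Mul(Rational(1, 5), Rational(-7, 4)) = Rational(-7, 20))
O = Rational(1106, 5) (O = Mul(8, Add(Add(-2, 30), Rational(-7, 20))) = Mul(8, Add(28, Rational(-7, 20))) = Mul(8, Rational(553, 20)) = Rational(1106, 5) ≈ 221.20)
Add(-48939, Mul(-1, O)) = Add(-48939, Mul(-1, Rational(1106, 5))) = Add(-48939, Rational(-1106, 5)) = Rational(-245801, 5)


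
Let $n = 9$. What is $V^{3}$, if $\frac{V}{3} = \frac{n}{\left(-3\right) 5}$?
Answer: $- \frac{729}{125} \approx -5.832$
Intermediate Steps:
$V = - \frac{9}{5}$ ($V = 3 \frac{9}{\left(-3\right) 5} = 3 \frac{9}{-15} = 3 \cdot 9 \left(- \frac{1}{15}\right) = 3 \left(- \frac{3}{5}\right) = - \frac{9}{5} \approx -1.8$)
$V^{3} = \left(- \frac{9}{5}\right)^{3} = - \frac{729}{125}$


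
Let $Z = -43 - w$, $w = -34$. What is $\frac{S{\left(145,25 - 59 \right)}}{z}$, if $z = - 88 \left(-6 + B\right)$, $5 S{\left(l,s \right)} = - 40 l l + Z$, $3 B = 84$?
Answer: $\frac{841009}{9680} \approx 86.881$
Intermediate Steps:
$B = 28$ ($B = \frac{1}{3} \cdot 84 = 28$)
$Z = -9$ ($Z = -43 - -34 = -43 + 34 = -9$)
$S{\left(l,s \right)} = - \frac{9}{5} - 8 l^{2}$ ($S{\left(l,s \right)} = \frac{- 40 l l - 9}{5} = \frac{- 40 l^{2} - 9}{5} = \frac{-9 - 40 l^{2}}{5} = - \frac{9}{5} - 8 l^{2}$)
$z = -1936$ ($z = - 88 \left(-6 + 28\right) = \left(-88\right) 22 = -1936$)
$\frac{S{\left(145,25 - 59 \right)}}{z} = \frac{- \frac{9}{5} - 8 \cdot 145^{2}}{-1936} = \left(- \frac{9}{5} - 168200\right) \left(- \frac{1}{1936}\right) = \left(- \frac{841009}{5}\right) \left(- \frac{1}{1936}\right) = \frac{841009}{9680}$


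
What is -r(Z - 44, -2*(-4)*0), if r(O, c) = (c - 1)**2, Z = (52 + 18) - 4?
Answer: -1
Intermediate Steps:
Z = 66 (Z = 70 - 4 = 66)
r(O, c) = (-1 + c)**2
-r(Z - 44, -2*(-4)*0) = -(-1 - 2*(-4)*0)**2 = -(-1 + 8*0)**2 = -(-1 + 0)**2 = -1*(-1)**2 = -1*1 = -1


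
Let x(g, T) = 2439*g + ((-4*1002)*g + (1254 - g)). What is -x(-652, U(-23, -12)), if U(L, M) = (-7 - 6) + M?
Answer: -1024894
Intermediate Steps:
U(L, M) = -13 + M
x(g, T) = 1254 - 1570*g (x(g, T) = 2439*g + (-4008*g + (1254 - g)) = 2439*g + (1254 - 4009*g) = 1254 - 1570*g)
-x(-652, U(-23, -12)) = -(1254 - 1570*(-652)) = -(1254 + 1023640) = -1*1024894 = -1024894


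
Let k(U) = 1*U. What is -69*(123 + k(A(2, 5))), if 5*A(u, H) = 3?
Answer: -42642/5 ≈ -8528.4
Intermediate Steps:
A(u, H) = ⅗ (A(u, H) = (⅕)*3 = ⅗)
k(U) = U
-69*(123 + k(A(2, 5))) = -69*(123 + ⅗) = -69*618/5 = -42642/5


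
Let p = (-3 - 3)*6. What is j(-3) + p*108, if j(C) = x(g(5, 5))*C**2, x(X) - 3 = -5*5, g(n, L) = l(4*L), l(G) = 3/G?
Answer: -4086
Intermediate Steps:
g(n, L) = 3/(4*L) (g(n, L) = 3/((4*L)) = 3*(1/(4*L)) = 3/(4*L))
p = -36 (p = -6*6 = -36)
x(X) = -22 (x(X) = 3 - 5*5 = 3 - 25 = -22)
j(C) = -22*C**2
j(-3) + p*108 = -22*(-3)**2 - 36*108 = -22*9 - 3888 = -198 - 3888 = -4086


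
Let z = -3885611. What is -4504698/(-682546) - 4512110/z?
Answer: 10291613366269/1326054122803 ≈ 7.7611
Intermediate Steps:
-4504698/(-682546) - 4512110/z = -4504698/(-682546) - 4512110/(-3885611) = -4504698*(-1/682546) - 4512110*(-1/3885611) = 2252349/341273 + 4512110/3885611 = 10291613366269/1326054122803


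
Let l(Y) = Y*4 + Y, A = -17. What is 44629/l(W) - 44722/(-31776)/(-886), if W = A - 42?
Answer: -628238675567/4152646560 ≈ -151.29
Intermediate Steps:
W = -59 (W = -17 - 42 = -59)
l(Y) = 5*Y (l(Y) = 4*Y + Y = 5*Y)
44629/l(W) - 44722/(-31776)/(-886) = 44629/((5*(-59))) - 44722/(-31776)/(-886) = 44629/(-295) - 44722*(-1/31776)*(-1/886) = 44629*(-1/295) + (22361/15888)*(-1/886) = -44629/295 - 22361/14076768 = -628238675567/4152646560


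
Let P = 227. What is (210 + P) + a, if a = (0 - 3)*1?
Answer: 434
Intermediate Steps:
a = -3 (a = -3*1 = -3)
(210 + P) + a = (210 + 227) - 3 = 437 - 3 = 434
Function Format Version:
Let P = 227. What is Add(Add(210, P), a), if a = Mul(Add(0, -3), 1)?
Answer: 434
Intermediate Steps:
a = -3 (a = Mul(-3, 1) = -3)
Add(Add(210, P), a) = Add(Add(210, 227), -3) = Add(437, -3) = 434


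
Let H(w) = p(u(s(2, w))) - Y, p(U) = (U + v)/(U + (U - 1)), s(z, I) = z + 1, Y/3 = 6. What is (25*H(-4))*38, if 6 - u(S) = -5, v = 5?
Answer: -343900/21 ≈ -16376.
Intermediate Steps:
Y = 18 (Y = 3*6 = 18)
s(z, I) = 1 + z
u(S) = 11 (u(S) = 6 - 1*(-5) = 6 + 5 = 11)
p(U) = (5 + U)/(-1 + 2*U) (p(U) = (U + 5)/(U + (U - 1)) = (5 + U)/(U + (-1 + U)) = (5 + U)/(-1 + 2*U))
H(w) = -362/21 (H(w) = (5 + 11)/(-1 + 2*11) - 1*18 = 16/(-1 + 22) - 18 = 16/21 - 18 = -362/21)
(25*H(-4))*38 = (25*(-362/21))*38 = -9050/21*38 = -343900/21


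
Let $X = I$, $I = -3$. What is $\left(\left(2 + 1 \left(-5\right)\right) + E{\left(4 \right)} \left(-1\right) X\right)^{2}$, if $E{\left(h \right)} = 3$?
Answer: $36$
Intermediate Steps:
$X = -3$
$\left(\left(2 + 1 \left(-5\right)\right) + E{\left(4 \right)} \left(-1\right) X\right)^{2} = \left(\left(2 + 1 \left(-5\right)\right) + 3 \left(-1\right) \left(-3\right)\right)^{2} = \left(\left(2 - 5\right) - -9\right)^{2} = \left(-3 + 9\right)^{2} = 6^{2} = 36$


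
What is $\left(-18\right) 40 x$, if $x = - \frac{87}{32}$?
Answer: $\frac{3915}{2} \approx 1957.5$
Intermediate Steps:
$x = - \frac{87}{32}$ ($x = \left(-87\right) \frac{1}{32} = - \frac{87}{32} \approx -2.7188$)
$\left(-18\right) 40 x = \left(-18\right) 40 \left(- \frac{87}{32}\right) = \left(-720\right) \left(- \frac{87}{32}\right) = \frac{3915}{2}$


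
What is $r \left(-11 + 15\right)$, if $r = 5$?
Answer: $20$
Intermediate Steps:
$r \left(-11 + 15\right) = 5 \left(-11 + 15\right) = 5 \cdot 4 = 20$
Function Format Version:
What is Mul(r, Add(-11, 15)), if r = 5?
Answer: 20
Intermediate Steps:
Mul(r, Add(-11, 15)) = Mul(5, Add(-11, 15)) = Mul(5, 4) = 20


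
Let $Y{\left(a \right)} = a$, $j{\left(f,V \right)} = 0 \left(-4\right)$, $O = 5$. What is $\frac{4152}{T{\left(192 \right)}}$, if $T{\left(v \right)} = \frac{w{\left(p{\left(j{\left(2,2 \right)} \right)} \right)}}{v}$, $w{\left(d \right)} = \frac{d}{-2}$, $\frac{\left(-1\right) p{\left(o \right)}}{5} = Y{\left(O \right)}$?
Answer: $\frac{1594368}{25} \approx 63775.0$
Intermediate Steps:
$j{\left(f,V \right)} = 0$
$p{\left(o \right)} = -25$ ($p{\left(o \right)} = \left(-5\right) 5 = -25$)
$w{\left(d \right)} = - \frac{d}{2}$ ($w{\left(d \right)} = d \left(- \frac{1}{2}\right) = - \frac{d}{2}$)
$T{\left(v \right)} = \frac{25}{2 v}$ ($T{\left(v \right)} = \frac{\left(- \frac{1}{2}\right) \left(-25\right)}{v} = \frac{25}{2 v}$)
$\frac{4152}{T{\left(192 \right)}} = \frac{4152}{\frac{25}{2} \cdot \frac{1}{192}} = \frac{4152}{\frac{25}{384}} = 4152 \cdot \frac{384}{25} = \frac{1594368}{25}$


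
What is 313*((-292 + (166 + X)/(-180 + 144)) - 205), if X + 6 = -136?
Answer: -467309/3 ≈ -1.5577e+5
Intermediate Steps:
X = -142 (X = -6 - 136 = -142)
313*((-292 + (166 + X)/(-180 + 144)) - 205) = 313*((-292 + (166 - 142)/(-180 + 144)) - 205) = 313*((-292 + 24/(-36)) - 205) = 313*((-292 + 24*(-1/36)) - 205) = 313*((-292 - ⅔) - 205) = 313*(-878/3 - 205) = 313*(-1493/3) = -467309/3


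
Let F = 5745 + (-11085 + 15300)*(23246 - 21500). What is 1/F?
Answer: 1/7365135 ≈ 1.3577e-7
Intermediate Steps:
F = 7365135 (F = 5745 + 4215*1746 = 5745 + 7359390 = 7365135)
1/F = 1/7365135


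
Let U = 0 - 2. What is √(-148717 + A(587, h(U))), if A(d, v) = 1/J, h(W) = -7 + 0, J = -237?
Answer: I*√8353285410/237 ≈ 385.64*I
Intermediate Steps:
U = -2
h(W) = -7
A(d, v) = -1/237 (A(d, v) = 1/(-237) = -1/237)
√(-148717 + A(587, h(U))) = √(-148717 - 1/237) = √(-35245930/237) = I*√8353285410/237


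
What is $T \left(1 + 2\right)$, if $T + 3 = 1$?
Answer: $-6$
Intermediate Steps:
$T = -2$ ($T = -3 + 1 = -2$)
$T \left(1 + 2\right) = - 2 \left(1 + 2\right) = \left(-2\right) 3 = -6$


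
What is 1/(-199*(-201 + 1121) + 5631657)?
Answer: 1/5448577 ≈ 1.8353e-7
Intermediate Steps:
1/(-199*(-201 + 1121) + 5631657) = 1/(-199*920 + 5631657) = 1/(-183080 + 5631657) = 1/5448577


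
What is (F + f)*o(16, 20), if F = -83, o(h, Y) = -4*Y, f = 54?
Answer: 2320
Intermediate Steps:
(F + f)*o(16, 20) = (-83 + 54)*(-4*20) = -29*(-80) = 2320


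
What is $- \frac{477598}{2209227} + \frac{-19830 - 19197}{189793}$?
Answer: $- \frac{176864259343}{419295820011} \approx -0.42181$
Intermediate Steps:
$- \frac{477598}{2209227} + \frac{-19830 - 19197}{189793} = \left(-477598\right) \frac{1}{2209227} + \left(-19830 - 19197\right) \frac{1}{189793} = - \frac{477598}{2209227} - \frac{39027}{189793} = - \frac{176864259343}{419295820011}$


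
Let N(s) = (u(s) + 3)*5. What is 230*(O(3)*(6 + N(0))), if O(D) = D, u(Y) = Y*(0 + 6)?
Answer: 14490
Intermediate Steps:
u(Y) = 6*Y (u(Y) = Y*6 = 6*Y)
N(s) = 15 + 30*s (N(s) = (6*s + 3)*5 = (3 + 6*s)*5 = 15 + 30*s)
230*(O(3)*(6 + N(0))) = 230*(3*(6 + (15 + 30*0))) = 230*(3*(6 + (15 + 0))) = 230*(3*(6 + 15)) = 230*(3*21) = 230*63 = 14490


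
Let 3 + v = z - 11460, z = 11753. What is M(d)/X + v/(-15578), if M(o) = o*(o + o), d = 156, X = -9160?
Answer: -47554301/8918405 ≈ -5.3322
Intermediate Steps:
v = 290 (v = -3 + (11753 - 11460) = -3 + 293 = 290)
M(o) = 2*o² (M(o) = o*(2*o) = 2*o²)
M(d)/X + v/(-15578) = (2*156²)/(-9160) + 290/(-15578) = (2*24336)*(-1/9160) + 290*(-1/15578) = 48672*(-1/9160) - 145/7789 = -6084/1145 - 145/7789 = -47554301/8918405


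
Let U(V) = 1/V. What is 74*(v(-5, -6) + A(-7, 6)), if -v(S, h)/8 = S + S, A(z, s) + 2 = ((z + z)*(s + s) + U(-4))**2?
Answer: 16804549/8 ≈ 2.1006e+6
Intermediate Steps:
A(z, s) = -2 + (-1/4 + 4*s*z)**2 (A(z, s) = -2 + ((z + z)*(s + s) + 1/(-4))**2 = -2 + ((2*z)*(2*s) - 1/4)**2 = -2 + (4*s*z - 1/4)**2 = -2 + (-1/4 + 4*s*z)**2)
v(S, h) = -16*S (v(S, h) = -8*(S + S) = -16*S)
74*(v(-5, -6) + A(-7, 6)) = 74*(-16*(-5) + (-2 + (-1 + 16*6*(-7))**2/16)) = 74*(80 + (-2 + (-1 - 672)**2/16)) = 74*(80 + (-2 + (1/16)*(-673)**2)) = 74*(80 + (-2 + (1/16)*452929)) = 74*(80 + (-2 + 452929/16)) = 74*(80 + 452897/16) = 74*(454177/16) = 16804549/8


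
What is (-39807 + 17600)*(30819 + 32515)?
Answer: -1406458138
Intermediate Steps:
(-39807 + 17600)*(30819 + 32515) = -22207*63334 = -1406458138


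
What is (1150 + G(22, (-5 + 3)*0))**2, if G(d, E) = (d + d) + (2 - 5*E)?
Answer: 1430416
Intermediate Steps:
G(d, E) = 2 - 5*E + 2*d (G(d, E) = 2*d + (2 - 5*E) = 2 - 5*E + 2*d)
(1150 + G(22, (-5 + 3)*0))**2 = (1150 + (2 - 5*(-5 + 3)*0 + 2*22))**2 = (1150 + (2 - (-10)*0 + 44))**2 = (1150 + (2 - 5*0 + 44))**2 = (1150 + (2 + 0 + 44))**2 = (1150 + 46)**2 = 1196**2 = 1430416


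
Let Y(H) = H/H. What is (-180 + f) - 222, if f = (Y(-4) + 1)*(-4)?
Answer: -410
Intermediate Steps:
Y(H) = 1
f = -8 (f = (1 + 1)*(-4) = 2*(-4) = -8)
(-180 + f) - 222 = (-180 - 8) - 222 = -188 - 222 = -410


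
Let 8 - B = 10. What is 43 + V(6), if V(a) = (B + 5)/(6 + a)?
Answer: 173/4 ≈ 43.250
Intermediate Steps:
B = -2 (B = 8 - 1*10 = 8 - 10 = -2)
V(a) = 3/(6 + a) (V(a) = (-2 + 5)/(6 + a) = 3/(6 + a))
43 + V(6) = 43 + 3/(6 + 6) = 43 + 3/12 = 43 + 3*(1/12) = 43 + 1/4 = 173/4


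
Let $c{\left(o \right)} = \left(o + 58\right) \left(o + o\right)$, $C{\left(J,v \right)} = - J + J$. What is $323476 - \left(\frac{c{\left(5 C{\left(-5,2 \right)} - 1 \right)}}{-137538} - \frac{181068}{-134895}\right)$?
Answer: $\frac{333415904852897}{1030732695} \approx 3.2347 \cdot 10^{5}$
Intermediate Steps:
$C{\left(J,v \right)} = 0$
$c{\left(o \right)} = 2 o \left(58 + o\right)$ ($c{\left(o \right)} = \left(58 + o\right) 2 o = 2 o \left(58 + o\right)$)
$323476 - \left(\frac{c{\left(5 C{\left(-5,2 \right)} - 1 \right)}}{-137538} - \frac{181068}{-134895}\right) = 323476 - \left(\frac{2 \left(5 \cdot 0 - 1\right) \left(58 + \left(5 \cdot 0 - 1\right)\right)}{-137538} - \frac{181068}{-134895}\right) = 323476 - \left(2 \left(0 - 1\right) \left(58 + \left(0 - 1\right)\right) \left(- \frac{1}{137538}\right) - - \frac{60356}{44965}\right) = 323476 - \left(2 \left(-1\right) \left(58 - 1\right) \left(- \frac{1}{137538}\right) + \frac{60356}{44965}\right) = 323476 - \left(2 \left(-1\right) 57 \left(- \frac{1}{137538}\right) + \frac{60356}{44965}\right) = 323476 - \left(\left(-114\right) \left(- \frac{1}{137538}\right) + \frac{60356}{44965}\right) = 323476 - \left(\frac{19}{22923} + \frac{60356}{44965}\right) = 323476 - \frac{1384394923}{1030732695} = \frac{333415904852897}{1030732695}$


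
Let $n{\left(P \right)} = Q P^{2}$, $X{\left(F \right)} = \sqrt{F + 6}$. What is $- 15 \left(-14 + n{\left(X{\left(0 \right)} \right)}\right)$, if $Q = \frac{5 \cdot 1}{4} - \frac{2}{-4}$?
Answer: $\frac{105}{2} \approx 52.5$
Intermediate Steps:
$X{\left(F \right)} = \sqrt{6 + F}$
$Q = \frac{7}{4}$ ($Q = 5 \cdot \frac{1}{4} - - \frac{1}{2} = \frac{5}{4} + \frac{1}{2} = \frac{7}{4} \approx 1.75$)
$n{\left(P \right)} = \frac{7 P^{2}}{4}$
$- 15 \left(-14 + n{\left(X{\left(0 \right)} \right)}\right) = - 15 \left(-14 + \frac{7 \left(\sqrt{6 + 0}\right)^{2}}{4}\right) = - 15 \left(-14 + \frac{7 \left(\sqrt{6}\right)^{2}}{4}\right) = - 15 \left(-14 + \frac{7}{4} \cdot 6\right) = - 15 \left(-14 + \frac{21}{2}\right) = \left(-15\right) \left(- \frac{7}{2}\right) = \frac{105}{2}$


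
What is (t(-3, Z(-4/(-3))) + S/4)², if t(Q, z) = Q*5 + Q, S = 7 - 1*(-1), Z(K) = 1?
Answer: 256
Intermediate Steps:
S = 8 (S = 7 + 1 = 8)
t(Q, z) = 6*Q (t(Q, z) = 5*Q + Q = 6*Q)
(t(-3, Z(-4/(-3))) + S/4)² = (6*(-3) + 8/4)² = (-18 + 8*(¼))² = (-18 + 2)² = (-16)² = 256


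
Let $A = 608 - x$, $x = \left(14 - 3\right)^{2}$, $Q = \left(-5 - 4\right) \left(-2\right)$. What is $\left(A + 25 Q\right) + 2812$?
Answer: $3749$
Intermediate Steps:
$Q = 18$ ($Q = \left(-9\right) \left(-2\right) = 18$)
$x = 121$ ($x = 11^{2} = 121$)
$A = 487$ ($A = 608 - 121 = 487$)
$\left(A + 25 Q\right) + 2812 = \left(487 + 25 \cdot 18\right) + 2812 = \left(487 + 450\right) + 2812 = 937 + 2812 = 3749$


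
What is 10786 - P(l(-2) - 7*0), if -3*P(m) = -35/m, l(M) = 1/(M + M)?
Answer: 32498/3 ≈ 10833.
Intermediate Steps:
l(M) = 1/(2*M)
P(m) = 35/(3*m) (P(m) = -(-35)/(3*m) = 35/(3*m))
10786 - P(l(-2) - 7*0) = 10786 - 35/(3*((1/2)/(-2) - 7*0)) = 10786 - 35/(3*((1/2)*(-1/2) + 0)) = 10786 - 35/(3*(-1/4 + 0)) = 10786 - 35/(3*(-1/4)) = 10786 - 35*(-4)/3 = 10786 - 1*(-140/3) = 10786 + 140/3 = 32498/3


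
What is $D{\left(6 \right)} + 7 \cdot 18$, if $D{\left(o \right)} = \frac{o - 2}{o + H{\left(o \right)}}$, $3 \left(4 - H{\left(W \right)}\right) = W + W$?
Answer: $\frac{380}{3} \approx 126.67$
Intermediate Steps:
$H{\left(W \right)} = 4 - \frac{2 W}{3}$ ($H{\left(W \right)} = 4 - \frac{W + W}{3} = 4 - \frac{2 W}{3}$)
$D{\left(o \right)} = \frac{-2 + o}{4 + \frac{o}{3}}$ ($D{\left(o \right)} = \frac{o - 2}{o - \left(-4 + \frac{2 o}{3}\right)} = \frac{-2 + o}{4 + \frac{o}{3}}$)
$D{\left(6 \right)} + 7 \cdot 18 = \frac{3 \left(-2 + 6\right)}{12 + 6} + 7 \cdot 18 = 3 \cdot \frac{1}{18} \cdot 4 + 126 = \frac{2}{3} + 126 = \frac{380}{3}$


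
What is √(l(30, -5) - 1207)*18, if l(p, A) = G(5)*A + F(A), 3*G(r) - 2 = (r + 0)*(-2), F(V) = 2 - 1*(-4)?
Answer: 6*I*√10689 ≈ 620.33*I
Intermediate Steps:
F(V) = 6 (F(V) = 2 + 4 = 6)
G(r) = ⅔ - 2*r/3 (G(r) = ⅔ + ((r + 0)*(-2))/3 = ⅔ + (r*(-2))/3 = ⅔ + (-2*r)/3 = ⅔ - 2*r/3)
l(p, A) = 6 - 8*A/3 (l(p, A) = (⅔ - ⅔*5)*A + 6 = (⅔ - 10/3)*A + 6 = -8*A/3 + 6 = 6 - 8*A/3)
√(l(30, -5) - 1207)*18 = √((6 - 8/3*(-5)) - 1207)*18 = √((6 + 40/3) - 1207)*18 = √(58/3 - 1207)*18 = √(-3563/3)*18 = (I*√10689/3)*18 = 6*I*√10689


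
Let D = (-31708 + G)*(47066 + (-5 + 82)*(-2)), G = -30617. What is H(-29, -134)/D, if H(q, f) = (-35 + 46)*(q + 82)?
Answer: -583/2923790400 ≈ -1.9940e-7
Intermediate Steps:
H(q, f) = 902 + 11*q (H(q, f) = 11*(82 + q) = 902 + 11*q)
D = -2923790400 (D = (-31708 - 30617)*(47066 + (-5 + 82)*(-2)) = -62325*(47066 + 77*(-2)) = -62325*(47066 - 154) = -62325*46912 = -2923790400)
H(-29, -134)/D = (902 + 11*(-29))/(-2923790400) = (902 - 319)*(-1/2923790400) = 583*(-1/2923790400) = -583/2923790400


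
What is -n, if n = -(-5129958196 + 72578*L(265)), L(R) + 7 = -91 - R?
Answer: -5156304010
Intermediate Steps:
L(R) = -98 - R (L(R) = -7 + (-91 - R) = -98 - R)
n = 5156304010 (n = -(-5137070840 - 19233170) = -72578/(1/(-70682 + (-98 - 265))) = -72578/(1/(-70682 - 363)) = -72578/(1/(-71045)) = -72578/(-1/71045) = -72578*(-71045) = 5156304010)
-n = -1*5156304010 = -5156304010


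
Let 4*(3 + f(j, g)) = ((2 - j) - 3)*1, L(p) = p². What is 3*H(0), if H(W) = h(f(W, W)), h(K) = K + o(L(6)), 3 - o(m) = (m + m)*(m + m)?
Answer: -62211/4 ≈ -15553.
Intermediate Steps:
f(j, g) = -13/4 - j/4 (f(j, g) = -3 + (((2 - j) - 3)*1)/4 = -3 + ((-1 - j)*1)/4 = -3 + (-1 - j)/4 = -3 + (-¼ - j/4) = -13/4 - j/4)
o(m) = 3 - 4*m² (o(m) = 3 - (m + m)*(m + m) = 3 - 2*m*2*m = 3 - 4*m²)
h(K) = -5181 + K (h(K) = K + (3 - 4*(6²)²) = K + (3 - 4*36²) = K + (3 - 4*1296) = K + (3 - 5184) = K - 5181 = -5181 + K)
H(W) = -20737/4 - W/4 (H(W) = -5181 + (-13/4 - W/4) = -20737/4 - W/4)
3*H(0) = 3*(-20737/4 - ¼*0) = 3*(-20737/4 + 0) = 3*(-20737/4) = -62211/4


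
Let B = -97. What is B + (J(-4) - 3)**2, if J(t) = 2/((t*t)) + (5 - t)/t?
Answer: -4527/64 ≈ -70.734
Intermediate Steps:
J(t) = 2/t**2 + (5 - t)/t (J(t) = 2/(t**2) + (5 - t)/t = 2/t**2 + (5 - t)/t)
B + (J(-4) - 3)**2 = -97 + ((-1 + 2/(-4)**2 + 5/(-4)) - 3)**2 = -97 + ((-1 + 2*(1/16) + 5*(-1/4)) - 3)**2 = -97 + ((-1 + 1/8 - 5/4) - 3)**2 = -97 + (-17/8 - 3)**2 = -97 + (-41/8)**2 = -97 + 1681/64 = -4527/64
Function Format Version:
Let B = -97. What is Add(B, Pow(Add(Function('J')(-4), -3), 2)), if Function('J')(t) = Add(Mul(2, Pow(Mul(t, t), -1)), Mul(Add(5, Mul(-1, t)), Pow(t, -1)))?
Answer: Rational(-4527, 64) ≈ -70.734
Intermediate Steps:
Function('J')(t) = Add(Mul(2, Pow(t, -2)), Mul(Pow(t, -1), Add(5, Mul(-1, t)))) (Function('J')(t) = Add(Mul(2, Pow(Pow(t, 2), -1)), Mul(Pow(t, -1), Add(5, Mul(-1, t)))) = Add(Mul(2, Pow(t, -2)), Mul(Pow(t, -1), Add(5, Mul(-1, t)))))
Add(B, Pow(Add(Function('J')(-4), -3), 2)) = Add(-97, Pow(Add(Add(-1, Mul(2, Pow(-4, -2)), Mul(5, Pow(-4, -1))), -3), 2)) = Add(-97, Pow(Add(Add(-1, Mul(2, Rational(1, 16)), Mul(5, Rational(-1, 4))), -3), 2)) = Add(-97, Pow(Add(Add(-1, Rational(1, 8), Rational(-5, 4)), -3), 2)) = Add(-97, Pow(Add(Rational(-17, 8), -3), 2)) = Add(-97, Pow(Rational(-41, 8), 2)) = Add(-97, Rational(1681, 64)) = Rational(-4527, 64)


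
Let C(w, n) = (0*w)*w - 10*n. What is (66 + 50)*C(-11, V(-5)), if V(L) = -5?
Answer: 5800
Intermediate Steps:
C(w, n) = -10*n (C(w, n) = 0*w - 10*n = 0 - 10*n = -10*n)
(66 + 50)*C(-11, V(-5)) = (66 + 50)*(-10*(-5)) = 116*50 = 5800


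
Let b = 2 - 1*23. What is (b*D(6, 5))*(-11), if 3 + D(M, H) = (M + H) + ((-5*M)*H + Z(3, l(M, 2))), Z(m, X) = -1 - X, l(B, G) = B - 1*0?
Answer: -34419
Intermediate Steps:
l(B, G) = B (l(B, G) = B + 0 = B)
b = -21 (b = 2 - 23 = -21)
D(M, H) = -4 + H - 5*H*M (D(M, H) = -3 + ((M + H) + ((-5*M)*H + (-1 - M))) = -3 + ((H + M) + (-5*H*M + (-1 - M))) = -3 + ((H + M) + (-1 - M - 5*H*M)) = -3 + (-1 + H - 5*H*M) = -4 + H - 5*H*M)
(b*D(6, 5))*(-11) = -21*(-4 + 5 - 5*5*6)*(-11) = -21*(-4 + 5 - 150)*(-11) = -21*(-149)*(-11) = 3129*(-11) = -34419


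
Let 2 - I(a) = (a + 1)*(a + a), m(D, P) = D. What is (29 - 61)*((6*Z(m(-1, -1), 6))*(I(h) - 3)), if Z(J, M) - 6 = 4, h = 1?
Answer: 9600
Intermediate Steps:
I(a) = 2 - 2*a*(1 + a) (I(a) = 2 - (a + 1)*(a + a) = 2 - (1 + a)*2*a = 2 - 2*a*(1 + a))
Z(J, M) = 10 (Z(J, M) = 6 + 4 = 10)
(29 - 61)*((6*Z(m(-1, -1), 6))*(I(h) - 3)) = (29 - 61)*((6*10)*((2 - 2*1 - 2*1²) - 3)) = -1920*((2 - 2 - 2*1) - 3) = -1920*((2 - 2 - 2) - 3) = -1920*(-2 - 3) = -1920*(-5) = -32*(-300) = 9600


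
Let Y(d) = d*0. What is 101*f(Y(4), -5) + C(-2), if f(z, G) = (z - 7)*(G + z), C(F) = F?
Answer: 3533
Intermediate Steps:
Y(d) = 0
f(z, G) = (-7 + z)*(G + z)
101*f(Y(4), -5) + C(-2) = 101*(0**2 - 7*(-5) - 7*0 - 5*0) - 2 = 101*(0 + 35 + 0 + 0) - 2 = 101*35 - 2 = 3535 - 2 = 3533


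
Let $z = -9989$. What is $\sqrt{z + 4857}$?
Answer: $2 i \sqrt{1283} \approx 71.638 i$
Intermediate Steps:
$\sqrt{z + 4857} = \sqrt{-9989 + 4857} = \sqrt{-5132} = 2 i \sqrt{1283}$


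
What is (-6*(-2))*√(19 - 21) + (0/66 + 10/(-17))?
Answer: -10/17 + 12*I*√2 ≈ -0.58823 + 16.971*I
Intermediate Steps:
(-6*(-2))*√(19 - 21) + (0/66 + 10/(-17)) = 12*√(-2) + (0*(1/66) + 10*(-1/17)) = 12*(I*√2) + (0 - 10/17) = 12*I*√2 - 10/17 = -10/17 + 12*I*√2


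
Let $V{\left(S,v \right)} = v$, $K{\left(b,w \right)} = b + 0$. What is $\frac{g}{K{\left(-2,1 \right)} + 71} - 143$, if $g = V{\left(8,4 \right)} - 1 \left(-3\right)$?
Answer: $- \frac{9860}{69} \approx -142.9$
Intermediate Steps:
$K{\left(b,w \right)} = b$
$g = 7$ ($g = 4 - 1 \left(-3\right) = 4 - -3 = 4 + 3 = 7$)
$\frac{g}{K{\left(-2,1 \right)} + 71} - 143 = \frac{1}{-2 + 71} \cdot 7 - 143 = \frac{1}{69} \cdot 7 - 143 = \frac{7}{69} - 143 = - \frac{9860}{69}$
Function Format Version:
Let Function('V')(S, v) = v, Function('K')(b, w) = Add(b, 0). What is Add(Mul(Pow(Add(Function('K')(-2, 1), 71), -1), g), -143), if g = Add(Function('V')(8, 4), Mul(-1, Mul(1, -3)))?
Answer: Rational(-9860, 69) ≈ -142.90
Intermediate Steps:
Function('K')(b, w) = b
g = 7 (g = Add(4, Mul(-1, Mul(1, -3))) = Add(4, Mul(-1, -3)) = Add(4, 3) = 7)
Add(Mul(Pow(Add(Function('K')(-2, 1), 71), -1), g), -143) = Add(Mul(Pow(Add(-2, 71), -1), 7), -143) = Add(Mul(Pow(69, -1), 7), -143) = Add(Mul(Rational(1, 69), 7), -143) = Add(Rational(7, 69), -143) = Rational(-9860, 69)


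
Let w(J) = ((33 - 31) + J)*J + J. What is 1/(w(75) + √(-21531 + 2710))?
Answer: 5850/34241321 - I*√18821/34241321 ≈ 0.00017085 - 4.0065e-6*I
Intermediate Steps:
w(J) = J + J*(2 + J) (w(J) = (2 + J)*J + J = J*(2 + J) + J = J + J*(2 + J))
1/(w(75) + √(-21531 + 2710)) = 1/(75*(3 + 75) + √(-21531 + 2710)) = 1/(75*78 + √(-18821)) = 1/(5850 + I*√18821)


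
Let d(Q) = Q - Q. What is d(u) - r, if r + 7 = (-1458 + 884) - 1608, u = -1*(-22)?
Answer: 2189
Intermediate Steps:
u = 22
d(Q) = 0
r = -2189 (r = -7 + ((-1458 + 884) - 1608) = -7 + (-574 - 1608) = -7 - 2182 = -2189)
d(u) - r = 0 - 1*(-2189) = 0 + 2189 = 2189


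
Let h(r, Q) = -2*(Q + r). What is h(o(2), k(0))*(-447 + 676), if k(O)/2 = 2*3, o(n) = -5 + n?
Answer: -4122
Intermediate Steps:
k(O) = 12 (k(O) = 2*(2*3) = 2*6 = 12)
h(r, Q) = -2*Q - 2*r
h(o(2), k(0))*(-447 + 676) = (-2*12 - 2*(-5 + 2))*(-447 + 676) = (-24 - 2*(-3))*229 = (-24 + 6)*229 = -18*229 = -4122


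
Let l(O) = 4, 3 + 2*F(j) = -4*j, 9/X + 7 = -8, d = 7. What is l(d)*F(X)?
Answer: -6/5 ≈ -1.2000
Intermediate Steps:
X = -⅗ (X = 9/(-7 - 8) = 9/(-15) = 9*(-1/15) = -⅗ ≈ -0.60000)
F(j) = -3/2 - 2*j (F(j) = -3/2 + (-4*j)/2 = -3/2 - 2*j)
l(d)*F(X) = 4*(-3/2 - 2*(-⅗)) = 4*(-3/2 + 6/5) = 4*(-3/10) = -6/5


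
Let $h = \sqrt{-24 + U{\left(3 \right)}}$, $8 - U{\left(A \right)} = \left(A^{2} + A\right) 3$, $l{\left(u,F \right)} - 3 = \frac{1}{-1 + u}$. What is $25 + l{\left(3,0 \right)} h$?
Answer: $25 + 7 i \sqrt{13} \approx 25.0 + 25.239 i$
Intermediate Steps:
$l{\left(u,F \right)} = 3 + \frac{1}{-1 + u}$
$U{\left(A \right)} = 8 - 3 A - 3 A^{2}$ ($U{\left(A \right)} = 8 - \left(A^{2} + A\right) 3 = 8 - \left(A + A^{2}\right) 3 = 8 - \left(3 A + 3 A^{2}\right) = 8 - 3 A - 3 A^{2}$)
$h = 2 i \sqrt{13}$ ($h = \sqrt{-24 - \left(1 + 27\right)} = \sqrt{-24 - 28} = \sqrt{-52} = 2 i \sqrt{13} \approx 7.2111 i$)
$25 + l{\left(3,0 \right)} h = 25 + \frac{-2 + 3 \cdot 3}{-1 + 3} \cdot 2 i \sqrt{13} = 25 + \frac{-2 + 9}{2} \cdot 2 i \sqrt{13} = 25 + \frac{1}{2} \cdot 7 \cdot 2 i \sqrt{13} = 25 + \frac{7 \cdot 2 i \sqrt{13}}{2} = 25 + 7 i \sqrt{13}$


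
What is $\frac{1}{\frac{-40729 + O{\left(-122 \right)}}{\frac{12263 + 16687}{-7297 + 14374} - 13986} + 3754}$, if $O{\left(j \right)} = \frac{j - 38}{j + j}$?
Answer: $\frac{2011982764}{7558844064067} \approx 0.00026618$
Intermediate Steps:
$O{\left(j \right)} = \frac{-38 + j}{2 j}$
$\frac{1}{\frac{-40729 + O{\left(-122 \right)}}{\frac{12263 + 16687}{-7297 + 14374} - 13986} + 3754} = \frac{1}{\frac{-40729 + \frac{-38 - 122}{2 \left(-122\right)}}{\frac{12263 + 16687}{-7297 + 14374} - 13986} + 3754} = \frac{1}{\frac{-40729 + \frac{1}{2} \left(- \frac{1}{122}\right) \left(-160\right)}{\frac{28950}{7077} - 13986} + 3754} = \frac{1}{\frac{-40729 + \frac{40}{61}}{28950 \cdot \frac{1}{7077} - 13986} + 3754} = \frac{1}{- \frac{2484429}{61 \left(\frac{9650}{2359} - 13986\right)} + 3754} = \frac{1}{- \frac{2484429}{61 \left(- \frac{32983324}{2359}\right)} + 3754} = \frac{1}{\left(- \frac{2484429}{61}\right) \left(- \frac{2359}{32983324}\right) + 3754} = \frac{1}{\frac{5860768011}{2011982764} + 3754} = \frac{1}{\frac{7558844064067}{2011982764}} = \frac{2011982764}{7558844064067}$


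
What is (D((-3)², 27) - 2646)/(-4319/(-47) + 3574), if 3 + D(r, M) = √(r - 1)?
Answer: -124503/172297 + 94*√2/172297 ≈ -0.72184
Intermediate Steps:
D(r, M) = -3 + √(-1 + r) (D(r, M) = -3 + √(r - 1) = -3 + √(-1 + r))
(D((-3)², 27) - 2646)/(-4319/(-47) + 3574) = ((-3 + √(-1 + (-3)²)) - 2646)/(-4319/(-47) + 3574) = ((-3 + √(-1 + 9)) - 2646)/(-4319*(-1/47) + 3574) = ((-3 + √8) - 2646)/(4319/47 + 3574) = ((-3 + 2*√2) - 2646)/(172297/47) = (-2649 + 2*√2)*(47/172297) = -124503/172297 + 94*√2/172297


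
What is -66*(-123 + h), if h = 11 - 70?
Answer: 12012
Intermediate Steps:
h = -59
-66*(-123 + h) = -66*(-123 - 59) = -66*(-182) = 12012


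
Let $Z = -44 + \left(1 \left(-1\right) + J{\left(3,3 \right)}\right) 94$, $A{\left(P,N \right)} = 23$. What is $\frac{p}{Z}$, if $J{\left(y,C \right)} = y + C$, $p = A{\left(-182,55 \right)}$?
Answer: $\frac{23}{426} \approx 0.053991$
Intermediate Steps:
$p = 23$
$J{\left(y,C \right)} = C + y$
$Z = 426$ ($Z = -44 + \left(1 \left(-1\right) + \left(3 + 3\right)\right) 94 = -44 + \left(-1 + 6\right) 94 = -44 + 5 \cdot 94 = -44 + 470 = 426$)
$\frac{p}{Z} = \frac{23}{426}$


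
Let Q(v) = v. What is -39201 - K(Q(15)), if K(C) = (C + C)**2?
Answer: -40101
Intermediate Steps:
K(C) = 4*C**2 (K(C) = (2*C)**2 = 4*C**2)
-39201 - K(Q(15)) = -39201 - 4*15**2 = -39201 - 4*225 = -39201 - 1*900 = -39201 - 900 = -40101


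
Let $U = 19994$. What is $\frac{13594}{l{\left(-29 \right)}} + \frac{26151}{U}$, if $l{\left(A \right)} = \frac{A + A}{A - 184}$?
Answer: $\frac{28947291813}{579826} \approx 49924.0$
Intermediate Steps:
$l{\left(A \right)} = \frac{2 A}{-184 + A}$
$\frac{13594}{l{\left(-29 \right)}} + \frac{26151}{U} = \frac{13594}{2 \left(-29\right) \frac{1}{-184 - 29}} + \frac{26151}{19994} = \frac{13594}{2 \left(-29\right) \frac{1}{-213}} + 26151 \cdot \frac{1}{19994} = \frac{13594}{2 \left(-29\right) \left(- \frac{1}{213}\right)} + \frac{26151}{19994} = \frac{13594}{\frac{58}{213}} + \frac{26151}{19994} = 13594 \cdot \frac{213}{58} + \frac{26151}{19994} = \frac{1447761}{29} + \frac{26151}{19994} = \frac{28947291813}{579826}$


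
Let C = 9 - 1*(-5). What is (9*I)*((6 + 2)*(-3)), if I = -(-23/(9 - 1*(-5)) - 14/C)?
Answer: -3996/7 ≈ -570.86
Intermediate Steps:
C = 14 (C = 9 + 5 = 14)
I = 37/14 (I = -(-23/(9 - 1*(-5)) - 14/14) = -(-23/(9 + 5) - 14*1/14) = -(-23/14 - 1) = -1*(-37/14) = 37/14 ≈ 2.6429)
(9*I)*((6 + 2)*(-3)) = (9*(37/14))*((6 + 2)*(-3)) = 333*(8*(-3))/14 = (333/14)*(-24) = -3996/7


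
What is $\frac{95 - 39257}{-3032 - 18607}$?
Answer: $\frac{13054}{7213} \approx 1.8098$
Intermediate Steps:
$\frac{95 - 39257}{-3032 - 18607} = - \frac{39162}{-21639} = \left(-39162\right) \left(- \frac{1}{21639}\right) = \frac{13054}{7213}$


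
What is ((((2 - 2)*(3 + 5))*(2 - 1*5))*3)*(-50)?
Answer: 0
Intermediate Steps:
((((2 - 2)*(3 + 5))*(2 - 1*5))*3)*(-50) = (((0*8)*(2 - 5))*3)*(-50) = ((0*(-3))*3)*(-50) = (0*3)*(-50) = 0*(-50) = 0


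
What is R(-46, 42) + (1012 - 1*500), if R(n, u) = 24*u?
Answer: 1520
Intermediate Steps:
R(-46, 42) + (1012 - 1*500) = 24*42 + (1012 - 1*500) = 1008 + (1012 - 500) = 1008 + 512 = 1520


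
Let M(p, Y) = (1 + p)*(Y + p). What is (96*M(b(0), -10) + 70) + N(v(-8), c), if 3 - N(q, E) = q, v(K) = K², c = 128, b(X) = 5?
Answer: -2871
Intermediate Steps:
N(q, E) = 3 - q
(96*M(b(0), -10) + 70) + N(v(-8), c) = (96*(-10 + 5 + 5² - 10*5) + 70) + (3 - 1*(-8)²) = (96*(-10 + 5 + 25 - 50) + 70) + (3 - 1*64) = (96*(-30) + 70) + (3 - 64) = (-2880 + 70) - 61 = -2810 - 61 = -2871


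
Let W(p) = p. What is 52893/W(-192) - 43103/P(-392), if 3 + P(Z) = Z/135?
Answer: 358358013/51008 ≈ 7025.5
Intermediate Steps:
P(Z) = -3 + Z/135
52893/W(-192) - 43103/P(-392) = 52893/(-192) - 43103/(-3 + (1/135)*(-392)) = 52893*(-1/192) - 43103/(-3 - 392/135) = -17631/64 - 43103/(-797/135) = -17631/64 - 43103*(-135/797) = -17631/64 + 5818905/797 = 358358013/51008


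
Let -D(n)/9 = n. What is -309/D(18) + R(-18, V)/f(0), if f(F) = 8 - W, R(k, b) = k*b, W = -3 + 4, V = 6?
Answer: -5111/378 ≈ -13.521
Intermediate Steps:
W = 1
R(k, b) = b*k
D(n) = -9*n
f(F) = 7 (f(F) = 8 - 1*1 = 8 - 1 = 7)
-309/D(18) + R(-18, V)/f(0) = -309/((-9*18)) + (6*(-18))/7 = -309/(-162) - 108*⅐ = -309*(-1/162) - 108/7 = 103/54 - 108/7 = -5111/378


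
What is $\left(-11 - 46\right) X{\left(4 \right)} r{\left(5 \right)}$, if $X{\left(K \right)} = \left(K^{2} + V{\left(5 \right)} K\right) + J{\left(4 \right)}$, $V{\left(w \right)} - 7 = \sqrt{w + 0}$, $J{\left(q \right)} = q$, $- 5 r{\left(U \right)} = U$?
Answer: $2736 + 228 \sqrt{5} \approx 3245.8$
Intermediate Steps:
$r{\left(U \right)} = - \frac{U}{5}$
$V{\left(w \right)} = 7 + \sqrt{w}$ ($V{\left(w \right)} = 7 + \sqrt{w + 0} = 7 + \sqrt{w}$)
$X{\left(K \right)} = 4 + K^{2} + K \left(7 + \sqrt{5}\right)$ ($X{\left(K \right)} = \left(K^{2} + \left(7 + \sqrt{5}\right) K\right) + 4 = \left(K^{2} + K \left(7 + \sqrt{5}\right)\right) + 4 = 4 + K^{2} + K \left(7 + \sqrt{5}\right)$)
$\left(-11 - 46\right) X{\left(4 \right)} r{\left(5 \right)} = \left(-11 - 46\right) \left(4 + 4^{2} + 4 \left(7 + \sqrt{5}\right)\right) \left(\left(- \frac{1}{5}\right) 5\right) = \left(-11 - 46\right) \left(4 + 16 + \left(28 + 4 \sqrt{5}\right)\right) \left(-1\right) = - 57 \left(48 + 4 \sqrt{5}\right) \left(-1\right) = \left(-2736 - 228 \sqrt{5}\right) \left(-1\right) = 2736 + 228 \sqrt{5}$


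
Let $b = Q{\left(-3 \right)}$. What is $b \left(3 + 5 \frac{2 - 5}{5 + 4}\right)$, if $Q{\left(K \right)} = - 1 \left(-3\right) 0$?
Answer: $0$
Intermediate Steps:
$Q{\left(K \right)} = 0$ ($Q{\left(K \right)} = - \left(-3\right) 0 = \left(-1\right) 0 = 0$)
$b = 0$
$b \left(3 + 5 \frac{2 - 5}{5 + 4}\right) = 0 \left(3 + 5 \frac{2 - 5}{5 + 4}\right) = 0 \left(3 + 5 \left(- \frac{3}{9}\right)\right) = 0 \left(3 + 5 \left(\left(-3\right) \frac{1}{9}\right)\right) = 0 \left(3 + 5 \left(- \frac{1}{3}\right)\right) = 0 \left(3 - \frac{5}{3}\right) = 0 \cdot \frac{4}{3} = 0$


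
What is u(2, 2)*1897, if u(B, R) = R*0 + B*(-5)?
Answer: -18970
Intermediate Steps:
u(B, R) = -5*B (u(B, R) = 0 - 5*B = -5*B)
u(2, 2)*1897 = -5*2*1897 = -10*1897 = -18970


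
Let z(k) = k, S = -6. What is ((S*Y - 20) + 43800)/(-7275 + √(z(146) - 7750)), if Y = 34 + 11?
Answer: -316535250/52933229 - 87020*I*√1901/52933229 ≈ -5.9799 - 0.071677*I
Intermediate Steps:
Y = 45
((S*Y - 20) + 43800)/(-7275 + √(z(146) - 7750)) = ((-6*45 - 20) + 43800)/(-7275 + √(146 - 7750)) = ((-270 - 20) + 43800)/(-7275 + √(-7604)) = (-290 + 43800)/(-7275 + 2*I*√1901) = 43510/(-7275 + 2*I*√1901)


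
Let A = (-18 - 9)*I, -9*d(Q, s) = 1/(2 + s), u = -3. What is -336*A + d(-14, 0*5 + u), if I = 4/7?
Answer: 46657/9 ≈ 5184.1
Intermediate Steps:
I = 4/7 (I = 4*(⅐) = 4/7 ≈ 0.57143)
d(Q, s) = -1/(9*(2 + s))
A = -108/7 (A = (-18 - 9)*(4/7) = -27*4/7 = -108/7 ≈ -15.429)
-336*A + d(-14, 0*5 + u) = -336*(-108/7) - 1/(18 + 9*(0*5 - 3)) = 5184 - 1/(18 + 9*(0 - 3)) = 5184 - 1/(18 + 9*(-3)) = 5184 - 1/(18 - 27) = 5184 - 1/(-9) = 5184 - 1*(-⅑) = 5184 + ⅑ = 46657/9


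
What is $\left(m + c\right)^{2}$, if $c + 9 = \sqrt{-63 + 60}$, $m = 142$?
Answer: $\left(133 + i \sqrt{3}\right)^{2} \approx 17686.0 + 460.7 i$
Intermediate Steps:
$c = -9 + i \sqrt{3}$ ($c = -9 + \sqrt{-63 + 60} = -9 + \sqrt{-3} = -9 + i \sqrt{3} \approx -9.0 + 1.732 i$)
$\left(m + c\right)^{2} = \left(142 - \left(9 - i \sqrt{3}\right)\right)^{2} = \left(133 + i \sqrt{3}\right)^{2}$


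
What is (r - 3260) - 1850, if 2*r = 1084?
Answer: -4568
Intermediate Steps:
r = 542 (r = (½)*1084 = 542)
(r - 3260) - 1850 = (542 - 3260) - 1850 = -2718 - 1850 = -4568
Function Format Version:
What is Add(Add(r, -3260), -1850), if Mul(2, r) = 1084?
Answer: -4568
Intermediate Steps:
r = 542 (r = Mul(Rational(1, 2), 1084) = 542)
Add(Add(r, -3260), -1850) = Add(Add(542, -3260), -1850) = Add(-2718, -1850) = -4568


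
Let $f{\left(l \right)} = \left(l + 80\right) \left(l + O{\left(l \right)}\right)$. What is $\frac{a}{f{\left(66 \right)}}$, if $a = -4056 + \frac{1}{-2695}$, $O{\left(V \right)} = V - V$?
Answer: $- \frac{10930921}{25969020} \approx -0.42092$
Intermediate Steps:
$O{\left(V \right)} = 0$
$a = - \frac{10930921}{2695}$ ($a = -4056 - \frac{1}{2695} = - \frac{10930921}{2695} \approx -4056.0$)
$f{\left(l \right)} = l \left(80 + l\right)$ ($f{\left(l \right)} = \left(l + 80\right) \left(l + 0\right) = \left(80 + l\right) l = l \left(80 + l\right)$)
$\frac{a}{f{\left(66 \right)}} = - \frac{10930921}{2695 \cdot 66 \left(80 + 66\right)} = - \frac{10930921}{2695 \cdot 66 \cdot 146} = - \frac{10930921}{2695 \cdot 9636} = \left(- \frac{10930921}{2695}\right) \frac{1}{9636} = - \frac{10930921}{25969020}$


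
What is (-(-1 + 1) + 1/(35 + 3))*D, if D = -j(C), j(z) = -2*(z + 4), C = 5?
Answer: 9/19 ≈ 0.47368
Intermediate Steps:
j(z) = -8 - 2*z (j(z) = -2*(4 + z) = -8 - 2*z)
D = 18 (D = -(-8 - 2*5) = -(-8 - 10) = -1*(-18) = 18)
(-(-1 + 1) + 1/(35 + 3))*D = (-(-1 + 1) + 1/(35 + 3))*18 = (-1*0 + 1/38)*18 = (0 + 1/38)*18 = (1/38)*18 = 9/19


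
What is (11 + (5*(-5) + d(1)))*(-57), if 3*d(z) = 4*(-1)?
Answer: 874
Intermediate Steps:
d(z) = -4/3 (d(z) = (4*(-1))/3 = (⅓)*(-4) = -4/3)
(11 + (5*(-5) + d(1)))*(-57) = (11 + (5*(-5) - 4/3))*(-57) = (11 + (-25 - 4/3))*(-57) = (11 - 79/3)*(-57) = -46/3*(-57) = 874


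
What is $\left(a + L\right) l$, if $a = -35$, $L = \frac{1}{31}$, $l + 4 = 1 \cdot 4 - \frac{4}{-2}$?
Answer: $- \frac{2168}{31} \approx -69.935$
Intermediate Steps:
$l = 2$ ($l = -4 + \left(1 \cdot 4 - \frac{4}{-2}\right) = -4 + \left(4 - -2\right) = -4 + \left(4 + 2\right) = -4 + 6 = 2$)
$L = \frac{1}{31} \approx 0.032258$
$\left(a + L\right) l = \left(-35 + \frac{1}{31}\right) 2 = \left(- \frac{1084}{31}\right) 2 = - \frac{2168}{31}$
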